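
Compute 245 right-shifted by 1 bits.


0b11110101 >> 1 = 0b1111010 = 122

122


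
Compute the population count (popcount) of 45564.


0b1011000111111100 has 10 set bits

10


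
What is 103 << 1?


0b1100111 << 1 = 0b11001110 = 206

206


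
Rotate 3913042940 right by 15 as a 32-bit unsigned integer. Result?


Rotate 0b11101001001111000100101111111100 right by 15 (32-bit) = 0b10010111111110011101001001111000 = 2549731960

2549731960


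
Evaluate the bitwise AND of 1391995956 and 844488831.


0b1010010111110000010110000110100 & 0b110010010101011110000001111111 = 0b10010010100000010000000110100 = 307241012

307241012


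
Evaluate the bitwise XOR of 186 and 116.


0b10111010 ^ 0b1110100 = 0b11001110 = 206

206


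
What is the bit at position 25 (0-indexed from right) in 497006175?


0b11101100111111011011001011111, position 25 = 0

0


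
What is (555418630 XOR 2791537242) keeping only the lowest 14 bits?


Step 1: 555418630 ^ 2791537242 = 2272820828
Step 2: 2272820828 & 16383 = 15964

15964


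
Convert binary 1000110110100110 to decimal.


1000110110100110 in decimal = 36262

36262


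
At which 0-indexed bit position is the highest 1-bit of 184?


0b10111000. Highest set bit at position 7

7


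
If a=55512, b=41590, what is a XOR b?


55512 ^ 41590 = 31406

31406


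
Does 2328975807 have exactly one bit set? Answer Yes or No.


0b10001010110100010101100110111111. Multiple bits set => No

No


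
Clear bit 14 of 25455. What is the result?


25455 & ~(1 << 14) = 9071

9071


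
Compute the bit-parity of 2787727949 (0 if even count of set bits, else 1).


0b10100110001010010101101001001101 has 15 ones => parity 1

1


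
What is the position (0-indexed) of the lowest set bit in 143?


0b10001111. Lowest set bit at position 0

0


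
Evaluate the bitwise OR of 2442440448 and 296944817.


0b10010001100101001010111100000000 | 0b10001101100110000010010110001 = 0b10010001101101111010111110110001 = 2444734385

2444734385


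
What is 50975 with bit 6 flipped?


50975 ^ (1 << 6) = 50975 ^ 64 = 51039

51039


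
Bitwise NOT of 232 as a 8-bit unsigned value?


~0b11101000 = 0b10111 = 23 (8-bit unsigned)

23


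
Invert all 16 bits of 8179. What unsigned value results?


8179 ^ 65535 = 57356

57356


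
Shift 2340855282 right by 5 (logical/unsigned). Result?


0b10001011100001101001110111110010 >> 5 = 0b100010111000011010011101111 = 73151727

73151727


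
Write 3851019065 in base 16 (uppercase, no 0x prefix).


3851019065 = E589E339 hex

E589E339


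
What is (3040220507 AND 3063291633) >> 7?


Step 1: 3040220507 & 3063291633 = 3021345873
Step 2: 3021345873 >> 7 = 23604264

23604264


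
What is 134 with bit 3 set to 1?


134 | (1 << 3) = 134 | 8 = 142

142


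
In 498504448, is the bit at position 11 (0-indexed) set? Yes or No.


0b11101101101101001001100000000, bit 11 = 0. No

No


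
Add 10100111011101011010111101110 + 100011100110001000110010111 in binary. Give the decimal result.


10100111011101011010111101110 + 100011100110001000110010111 = 11001011000011100011110000101 = 425838469

425838469


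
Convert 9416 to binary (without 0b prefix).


9416 = 10010011001000 in binary

10010011001000


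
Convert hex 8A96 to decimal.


8A96 hex = 35478 decimal

35478


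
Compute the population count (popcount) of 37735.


0b1001001101100111 has 9 set bits

9


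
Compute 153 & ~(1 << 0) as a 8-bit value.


153 & ~(1 << 0) = 152

152


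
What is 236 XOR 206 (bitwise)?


0b11101100 ^ 0b11001110 = 0b100010 = 34

34


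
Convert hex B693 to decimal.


B693 hex = 46739 decimal

46739


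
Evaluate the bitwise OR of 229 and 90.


0b11100101 | 0b1011010 = 0b11111111 = 255

255


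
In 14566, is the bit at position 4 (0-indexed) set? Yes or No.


0b11100011100110, bit 4 = 0. No

No


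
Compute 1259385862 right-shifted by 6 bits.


0b1001011000100001011010000000110 >> 6 = 0b1001011000100001011010000 = 19677904

19677904


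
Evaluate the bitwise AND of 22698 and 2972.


0b101100010101010 & 0b101110011100 = 0b100010001000 = 2184

2184


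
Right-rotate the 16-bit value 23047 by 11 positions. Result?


Rotate 0b101101000000111 right by 11 (16-bit) = 0b100000011101011 = 16619

16619


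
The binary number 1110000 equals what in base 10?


1110000 in decimal = 112

112


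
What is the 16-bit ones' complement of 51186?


51186 ^ 65535 = 14349

14349


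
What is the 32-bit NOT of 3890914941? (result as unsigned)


~0b11100111111010101010011001111101 = 0b11000000101010101100110000010 = 404052354 (32-bit unsigned)

404052354


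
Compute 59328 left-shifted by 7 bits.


0b1110011111000000 << 7 = 0b11100111110000000000000 = 7593984

7593984


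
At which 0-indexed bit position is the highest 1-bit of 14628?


0b11100100100100. Highest set bit at position 13

13


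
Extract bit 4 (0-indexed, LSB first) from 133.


0b10000101, position 4 = 0

0


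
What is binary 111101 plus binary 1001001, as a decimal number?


111101 + 1001001 = 10000110 = 134

134


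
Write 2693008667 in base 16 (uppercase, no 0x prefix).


2693008667 = A0840D1B hex

A0840D1B


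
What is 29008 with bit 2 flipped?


29008 ^ (1 << 2) = 29008 ^ 4 = 29012

29012


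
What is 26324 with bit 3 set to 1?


26324 | (1 << 3) = 26324 | 8 = 26332

26332


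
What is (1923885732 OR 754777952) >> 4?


Step 1: 1923885732 | 754777952 = 2130509796
Step 2: 2130509796 >> 4 = 133156862

133156862


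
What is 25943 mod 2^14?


25943 & 16383 = 9559

9559


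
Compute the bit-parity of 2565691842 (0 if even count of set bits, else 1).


0b10011000111011010101100111000010 has 16 ones => parity 0

0


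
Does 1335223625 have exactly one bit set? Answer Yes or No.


0b1001111100101011110010101001001. Multiple bits set => No

No


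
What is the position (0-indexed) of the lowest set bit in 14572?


0b11100011101100. Lowest set bit at position 2

2


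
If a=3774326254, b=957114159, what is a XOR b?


3774326254 ^ 957114159 = 3657155265

3657155265


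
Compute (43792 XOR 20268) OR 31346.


Step 1: 43792 ^ 20268 = 58428
Step 2: 58428 | 31346 = 65150

65150


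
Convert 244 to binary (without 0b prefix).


244 = 11110100 in binary

11110100


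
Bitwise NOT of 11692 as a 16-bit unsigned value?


~0b10110110101100 = 0b1101001001010011 = 53843 (16-bit unsigned)

53843


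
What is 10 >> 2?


0b1010 >> 2 = 0b10 = 2

2


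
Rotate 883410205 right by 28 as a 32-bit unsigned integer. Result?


Rotate 0b110100101001111100010100011101 right by 28 (32-bit) = 0b1001010011111000101000111010011 = 1249661395

1249661395


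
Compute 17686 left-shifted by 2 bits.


0b100010100010110 << 2 = 0b10001010001011000 = 70744

70744


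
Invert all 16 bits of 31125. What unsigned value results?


31125 ^ 65535 = 34410

34410


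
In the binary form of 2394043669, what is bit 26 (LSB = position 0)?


0b10001110101100100011010100010101, position 26 = 1

1


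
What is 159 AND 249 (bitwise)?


0b10011111 & 0b11111001 = 0b10011001 = 153

153


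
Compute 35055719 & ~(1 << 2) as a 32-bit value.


35055719 & ~(1 << 2) = 35055715

35055715


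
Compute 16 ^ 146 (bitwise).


0b10000 ^ 0b10010010 = 0b10000010 = 130

130


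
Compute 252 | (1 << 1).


252 | (1 << 1) = 252 | 2 = 254

254


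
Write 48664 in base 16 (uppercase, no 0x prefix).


48664 = BE18 hex

BE18


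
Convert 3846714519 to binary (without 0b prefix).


3846714519 = 11100101010010000011010010010111 in binary

11100101010010000011010010010111


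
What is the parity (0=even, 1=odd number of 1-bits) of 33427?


0b1000001010010011 has 6 ones => parity 0

0


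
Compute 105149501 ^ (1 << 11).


105149501 ^ (1 << 11) = 105149501 ^ 2048 = 105151549

105151549


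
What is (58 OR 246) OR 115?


Step 1: 58 | 246 = 254
Step 2: 254 | 115 = 255

255


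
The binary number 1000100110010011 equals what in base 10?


1000100110010011 in decimal = 35219

35219


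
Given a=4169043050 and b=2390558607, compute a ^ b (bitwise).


4169043050 ^ 2390558607 = 1979943909

1979943909


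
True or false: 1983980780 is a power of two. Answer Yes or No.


0b1110110010000010010010011101100. Multiple bits set => No

No


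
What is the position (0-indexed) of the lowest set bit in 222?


0b11011110. Lowest set bit at position 1

1


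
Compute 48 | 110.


0b110000 | 0b1101110 = 0b1111110 = 126

126


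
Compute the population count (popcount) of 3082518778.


0b10110111101110111000000011111010 has 19 set bits

19


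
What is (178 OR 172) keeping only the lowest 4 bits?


Step 1: 178 | 172 = 190
Step 2: 190 & 15 = 14

14


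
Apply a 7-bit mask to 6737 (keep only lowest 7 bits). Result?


6737 & 127 = 81

81


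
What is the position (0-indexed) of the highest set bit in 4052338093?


0b11110001100010011100010110101101. Highest set bit at position 31

31


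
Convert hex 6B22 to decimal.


6B22 hex = 27426 decimal

27426


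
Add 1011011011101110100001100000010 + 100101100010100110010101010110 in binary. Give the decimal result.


1011011011101110100001100000010 + 100101100010100110010101010110 = 10000001000000011010100001011000 = 2164369496

2164369496


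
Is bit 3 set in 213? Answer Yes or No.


0b11010101, bit 3 = 0. No

No


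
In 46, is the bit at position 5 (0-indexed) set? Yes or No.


0b101110, bit 5 = 1. Yes

Yes


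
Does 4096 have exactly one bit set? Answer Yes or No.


0b1000000000000. Only one bit set => Yes

Yes


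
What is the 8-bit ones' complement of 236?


236 ^ 255 = 19

19


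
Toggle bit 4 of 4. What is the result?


4 ^ (1 << 4) = 4 ^ 16 = 20

20


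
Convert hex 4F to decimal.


4F hex = 79 decimal

79


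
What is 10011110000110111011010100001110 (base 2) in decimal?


10011110000110111011010100001110 in decimal = 2652615950

2652615950


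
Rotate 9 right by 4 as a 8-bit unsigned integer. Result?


Rotate 0b1001 right by 4 (8-bit) = 0b10010000 = 144

144


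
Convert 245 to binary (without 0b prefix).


245 = 11110101 in binary

11110101


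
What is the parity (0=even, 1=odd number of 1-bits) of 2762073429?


0b10100100101000011110010101010101 has 15 ones => parity 1

1


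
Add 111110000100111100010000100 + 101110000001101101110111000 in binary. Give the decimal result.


111110000100111100010000100 + 101110000001101101110111000 = 1101100000110101010000111100 = 226710588

226710588


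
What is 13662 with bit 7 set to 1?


13662 | (1 << 7) = 13662 | 128 = 13790

13790


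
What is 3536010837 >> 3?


0b11010010110000110011111001010101 >> 3 = 0b11010010110000110011111001010 = 442001354

442001354


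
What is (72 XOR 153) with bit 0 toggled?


Step 1: 72 ^ 153 = 209
Step 2: 209 ^ (1 << 0) = 209 ^ 1 = 208

208


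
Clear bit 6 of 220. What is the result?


220 & ~(1 << 6) = 156

156


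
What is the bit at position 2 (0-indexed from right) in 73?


0b1001001, position 2 = 0

0


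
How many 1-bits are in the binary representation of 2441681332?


0b10010001100010010001100110110100 has 13 set bits

13


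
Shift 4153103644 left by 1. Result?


0b11110111100010110101010100011100 << 1 = 0b111101111000101101010101000111000 = 8306207288

8306207288


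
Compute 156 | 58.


0b10011100 | 0b111010 = 0b10111110 = 190

190


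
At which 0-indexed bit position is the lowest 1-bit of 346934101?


0b10100101011011100101101010101. Lowest set bit at position 0

0


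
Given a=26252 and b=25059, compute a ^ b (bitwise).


26252 ^ 25059 = 1903

1903


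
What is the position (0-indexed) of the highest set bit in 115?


0b1110011. Highest set bit at position 6

6


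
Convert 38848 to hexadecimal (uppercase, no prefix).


38848 = 97C0 hex

97C0


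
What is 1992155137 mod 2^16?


1992155137 & 65535 = 57345

57345


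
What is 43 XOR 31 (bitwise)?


0b101011 ^ 0b11111 = 0b110100 = 52

52


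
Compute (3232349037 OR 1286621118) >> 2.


Step 1: 3232349037 | 1286621118 = 3434741759
Step 2: 3434741759 >> 2 = 858685439

858685439


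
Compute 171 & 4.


0b10101011 & 0b100 = 0b0 = 0

0


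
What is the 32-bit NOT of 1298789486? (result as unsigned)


~0b1001101011010011111010001101110 = 0b10110010100101100000101110010001 = 2996177809 (32-bit unsigned)

2996177809


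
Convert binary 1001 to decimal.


1001 in decimal = 9

9


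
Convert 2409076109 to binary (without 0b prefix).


2409076109 = 10001111100101111001010110001101 in binary

10001111100101111001010110001101


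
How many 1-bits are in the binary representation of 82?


0b1010010 has 3 set bits

3


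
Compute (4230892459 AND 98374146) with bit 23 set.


Step 1: 4230892459 & 98374146 = 67895810
Step 2: 67895810 | (1 << 23) = 67895810 | 8388608 = 76284418

76284418


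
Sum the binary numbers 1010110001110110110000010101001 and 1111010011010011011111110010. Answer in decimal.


1010110001110110110000010101001 + 1111010011010011011111110010 = 1100101100010001001100010011011 = 1703450779

1703450779


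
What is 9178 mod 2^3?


9178 & 7 = 2

2


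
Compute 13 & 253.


0b1101 & 0b11111101 = 0b1101 = 13

13


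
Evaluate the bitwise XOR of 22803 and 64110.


0b101100100010011 ^ 0b1111101001101110 = 0b1010001101111101 = 41853

41853


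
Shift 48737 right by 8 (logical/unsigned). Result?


0b1011111001100001 >> 8 = 0b10111110 = 190

190


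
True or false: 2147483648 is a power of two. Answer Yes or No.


0b10000000000000000000000000000000. Only one bit set => Yes

Yes


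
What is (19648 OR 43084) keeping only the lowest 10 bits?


Step 1: 19648 | 43084 = 60620
Step 2: 60620 & 1023 = 204

204


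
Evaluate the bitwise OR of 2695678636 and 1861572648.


0b10100000101011001100101010101100 | 0b1101110111101010101100000101000 = 0b11101110111111011101101010101100 = 4009613996

4009613996


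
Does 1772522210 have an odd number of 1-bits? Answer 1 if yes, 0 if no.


0b1101001101001101000101011100010 has 15 ones => parity 1

1


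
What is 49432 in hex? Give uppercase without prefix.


49432 = C118 hex

C118


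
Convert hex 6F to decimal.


6F hex = 111 decimal

111


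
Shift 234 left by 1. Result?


0b11101010 << 1 = 0b111010100 = 468

468


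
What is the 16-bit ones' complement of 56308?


56308 ^ 65535 = 9227

9227


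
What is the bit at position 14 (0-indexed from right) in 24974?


0b110000110001110, position 14 = 1

1


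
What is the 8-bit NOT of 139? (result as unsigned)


~0b10001011 = 0b1110100 = 116 (8-bit unsigned)

116


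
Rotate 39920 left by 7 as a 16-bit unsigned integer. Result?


Rotate 0b1001101111110000 left by 7 (16-bit) = 0b1111100001001101 = 63565

63565


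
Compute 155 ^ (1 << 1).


155 ^ (1 << 1) = 155 ^ 2 = 153

153


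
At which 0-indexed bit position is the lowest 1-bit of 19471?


0b100110000001111. Lowest set bit at position 0

0


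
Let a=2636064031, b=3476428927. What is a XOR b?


2636064031 ^ 3476428927 = 1378434400

1378434400


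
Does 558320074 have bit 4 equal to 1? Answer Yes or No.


0b100001010001110100100111001010, bit 4 = 0. No

No


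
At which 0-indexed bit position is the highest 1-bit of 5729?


0b1011001100001. Highest set bit at position 12

12


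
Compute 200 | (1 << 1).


200 | (1 << 1) = 200 | 2 = 202

202


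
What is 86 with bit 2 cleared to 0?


86 & ~(1 << 2) = 82

82


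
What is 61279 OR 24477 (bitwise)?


0b1110111101011111 | 0b101111110011101 = 0b1111111111011111 = 65503

65503


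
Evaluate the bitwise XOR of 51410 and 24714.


0b1100100011010010 ^ 0b110000010001010 = 0b1010100001011000 = 43096

43096


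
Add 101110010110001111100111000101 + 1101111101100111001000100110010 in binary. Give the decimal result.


101110010110001111100111000101 + 1101111101100111001000100110010 = 10011110000011001000101011110111 = 2651622135

2651622135


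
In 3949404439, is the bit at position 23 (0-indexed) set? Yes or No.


0b11101011011001110010000100010111, bit 23 = 0. No

No


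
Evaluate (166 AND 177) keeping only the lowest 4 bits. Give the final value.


Step 1: 166 & 177 = 160
Step 2: 160 & 15 = 0

0


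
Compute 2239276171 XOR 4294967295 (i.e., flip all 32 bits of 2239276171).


2239276171 ^ 4294967295 = 2055691124

2055691124


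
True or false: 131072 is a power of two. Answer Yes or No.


0b100000000000000000. Only one bit set => Yes

Yes


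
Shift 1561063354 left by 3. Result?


0b1011101000010111110111110111010 << 3 = 0b1011101000010111110111110111010000 = 12488506832

12488506832


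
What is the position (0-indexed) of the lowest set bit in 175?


0b10101111. Lowest set bit at position 0

0


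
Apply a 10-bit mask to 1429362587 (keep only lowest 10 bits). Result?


1429362587 & 1023 = 923

923


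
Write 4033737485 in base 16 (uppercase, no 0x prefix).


4033737485 = F06DF30D hex

F06DF30D


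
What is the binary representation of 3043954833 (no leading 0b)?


3043954833 = 10110101011011110001000010010001 in binary

10110101011011110001000010010001


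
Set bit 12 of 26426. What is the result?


26426 | (1 << 12) = 26426 | 4096 = 30522

30522


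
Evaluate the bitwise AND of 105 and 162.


0b1101001 & 0b10100010 = 0b100000 = 32

32


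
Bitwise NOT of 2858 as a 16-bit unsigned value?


~0b101100101010 = 0b1111010011010101 = 62677 (16-bit unsigned)

62677


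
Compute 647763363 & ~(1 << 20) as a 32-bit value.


647763363 & ~(1 << 20) = 646714787

646714787


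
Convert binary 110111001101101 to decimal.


110111001101101 in decimal = 28269

28269


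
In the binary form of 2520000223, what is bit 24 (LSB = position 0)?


0b10010110001101000010011011011111, position 24 = 0

0


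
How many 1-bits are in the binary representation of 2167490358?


0b10000001001100010100011100110110 has 13 set bits

13


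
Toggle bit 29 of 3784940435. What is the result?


3784940435 ^ (1 << 29) = 3784940435 ^ 536870912 = 3248069523

3248069523


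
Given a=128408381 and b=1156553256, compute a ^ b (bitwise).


128408381 ^ 1156553256 = 1128841493

1128841493


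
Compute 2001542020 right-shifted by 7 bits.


0b1110111010011010001101110000100 >> 7 = 0b111011101001101000110111 = 15637047

15637047


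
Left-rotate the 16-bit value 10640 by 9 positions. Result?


Rotate 0b10100110010000 left by 9 (16-bit) = 0b10000001010011 = 8275

8275


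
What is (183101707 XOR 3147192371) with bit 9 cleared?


Step 1: 183101707 ^ 3147192371 = 2977935672
Step 2: 2977935672 & ~(1 << 9) = 2977935672

2977935672


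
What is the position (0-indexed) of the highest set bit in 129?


0b10000001. Highest set bit at position 7

7


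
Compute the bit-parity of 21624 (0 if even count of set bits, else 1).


0b101010001111000 has 7 ones => parity 1

1


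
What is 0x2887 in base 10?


2887 hex = 10375 decimal

10375


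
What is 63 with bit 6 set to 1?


63 | (1 << 6) = 63 | 64 = 127

127


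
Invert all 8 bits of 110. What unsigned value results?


110 ^ 255 = 145

145


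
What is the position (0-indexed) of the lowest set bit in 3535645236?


0b11010010101111011010101000110100. Lowest set bit at position 2

2


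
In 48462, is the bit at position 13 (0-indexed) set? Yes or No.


0b1011110101001110, bit 13 = 1. Yes

Yes


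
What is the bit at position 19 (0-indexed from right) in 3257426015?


0b11000010001010000110000001011111, position 19 = 1

1


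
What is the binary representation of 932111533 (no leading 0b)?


932111533 = 110111100011101110010010101101 in binary

110111100011101110010010101101


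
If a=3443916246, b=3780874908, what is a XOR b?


3443916246 ^ 3780874908 = 740192074

740192074


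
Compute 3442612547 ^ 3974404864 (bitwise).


0b11001101001100100001100101000011 ^ 0b11101100111001001001101100000000 = 0b100001110101101000001001000011 = 567706179

567706179


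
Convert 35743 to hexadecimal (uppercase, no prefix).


35743 = 8B9F hex

8B9F


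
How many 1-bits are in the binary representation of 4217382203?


0b11111011011000000010010100111011 has 17 set bits

17


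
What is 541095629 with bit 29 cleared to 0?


541095629 & ~(1 << 29) = 4224717

4224717


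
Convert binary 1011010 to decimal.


1011010 in decimal = 90

90


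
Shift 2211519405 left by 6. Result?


0b10000011110100010001101110101101 << 6 = 0b10000011110100010001101110101101000000 = 141537241920

141537241920


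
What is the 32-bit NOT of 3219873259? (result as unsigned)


~0b10111111111010110101110111101011 = 0b1000000000101001010001000010100 = 1075094036 (32-bit unsigned)

1075094036


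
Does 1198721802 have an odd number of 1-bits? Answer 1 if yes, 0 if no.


0b1000111011100110000101100001010 has 14 ones => parity 0

0


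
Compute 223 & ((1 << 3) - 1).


223 & 7 = 7

7


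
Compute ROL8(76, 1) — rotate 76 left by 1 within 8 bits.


Rotate 0b1001100 left by 1 (8-bit) = 0b10011000 = 152

152


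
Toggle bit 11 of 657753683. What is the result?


657753683 ^ (1 << 11) = 657753683 ^ 2048 = 657755731

657755731


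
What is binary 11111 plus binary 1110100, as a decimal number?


11111 + 1110100 = 10010011 = 147

147


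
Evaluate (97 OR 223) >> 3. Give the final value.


Step 1: 97 | 223 = 255
Step 2: 255 >> 3 = 31

31


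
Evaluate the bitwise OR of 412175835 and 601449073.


0b11000100100010100110111011011 | 0b100011110110010110001001110001 = 0b111011110110010110111111111011 = 1004105723

1004105723


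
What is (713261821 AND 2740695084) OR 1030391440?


Step 1: 713261821 & 2740695084 = 570654764
Step 2: 570654764 | 1030391440 = 1064011452

1064011452


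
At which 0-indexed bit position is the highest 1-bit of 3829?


0b111011110101. Highest set bit at position 11

11


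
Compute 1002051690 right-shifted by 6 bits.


0b111011101110100001100001101010 >> 6 = 0b111011101110100001100001 = 15657057

15657057


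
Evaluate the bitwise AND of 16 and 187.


0b10000 & 0b10111011 = 0b10000 = 16

16


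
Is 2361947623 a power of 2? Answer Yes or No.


0b10001100110010000111010111100111. Multiple bits set => No

No


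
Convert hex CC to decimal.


CC hex = 204 decimal

204


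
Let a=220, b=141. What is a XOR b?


220 ^ 141 = 81

81


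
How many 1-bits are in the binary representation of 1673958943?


0b1100011110001101001011000011111 has 17 set bits

17


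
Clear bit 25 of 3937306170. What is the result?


3937306170 & ~(1 << 25) = 3903751738

3903751738


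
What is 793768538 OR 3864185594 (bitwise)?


0b101111010011111111001001011010 | 0b11100110010100101100101011111010 = 0b11101111010111111111101011111010 = 4016044794

4016044794


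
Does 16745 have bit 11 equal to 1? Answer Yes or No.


0b100000101101001, bit 11 = 0. No

No


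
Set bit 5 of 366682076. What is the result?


366682076 | (1 << 5) = 366682076 | 32 = 366682108

366682108


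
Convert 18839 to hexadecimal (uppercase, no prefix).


18839 = 4997 hex

4997


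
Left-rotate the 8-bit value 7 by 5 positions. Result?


Rotate 0b111 left by 5 (8-bit) = 0b11100000 = 224

224


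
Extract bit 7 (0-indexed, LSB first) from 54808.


0b1101011000011000, position 7 = 0

0


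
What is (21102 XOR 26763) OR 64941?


Step 1: 21102 ^ 26763 = 15077
Step 2: 15077 | 64941 = 65517

65517


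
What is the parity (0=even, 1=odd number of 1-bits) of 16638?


0b100000011111110 has 8 ones => parity 0

0


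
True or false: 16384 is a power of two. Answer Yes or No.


0b100000000000000. Only one bit set => Yes

Yes


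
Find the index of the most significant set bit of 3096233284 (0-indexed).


0b10111000100011001100010101000100. Highest set bit at position 31

31


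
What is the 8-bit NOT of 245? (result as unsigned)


~0b11110101 = 0b1010 = 10 (8-bit unsigned)

10


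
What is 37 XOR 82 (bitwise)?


0b100101 ^ 0b1010010 = 0b1110111 = 119

119


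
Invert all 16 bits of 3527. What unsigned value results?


3527 ^ 65535 = 62008

62008


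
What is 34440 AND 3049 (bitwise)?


0b1000011010001000 & 0b101111101001 = 0b1010001000 = 648

648


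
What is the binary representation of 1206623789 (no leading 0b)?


1206623789 = 1000111111010111001111000101101 in binary

1000111111010111001111000101101


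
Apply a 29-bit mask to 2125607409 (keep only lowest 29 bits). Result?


2125607409 & 536870911 = 514994673

514994673


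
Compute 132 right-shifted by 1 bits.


0b10000100 >> 1 = 0b1000010 = 66

66


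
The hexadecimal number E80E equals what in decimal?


E80E hex = 59406 decimal

59406


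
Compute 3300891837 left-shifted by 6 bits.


0b11000100101111111001110010111101 << 6 = 0b11000100101111111001110010111101000000 = 211257077568

211257077568


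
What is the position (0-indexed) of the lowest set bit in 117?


0b1110101. Lowest set bit at position 0

0


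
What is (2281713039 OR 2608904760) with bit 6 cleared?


Step 1: 2281713039 | 2608904760 = 2608906175
Step 2: 2608906175 & ~(1 << 6) = 2608906175

2608906175


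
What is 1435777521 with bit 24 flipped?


1435777521 ^ (1 << 24) = 1435777521 ^ 16777216 = 1419000305

1419000305


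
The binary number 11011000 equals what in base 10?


11011000 in decimal = 216

216


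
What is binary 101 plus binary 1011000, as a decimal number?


101 + 1011000 = 1011101 = 93

93


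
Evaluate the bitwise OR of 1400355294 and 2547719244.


0b1010011011101111011100111011110 | 0b10010111110110110001110001001100 = 0b11010111111111111011110111011110 = 3623861726

3623861726


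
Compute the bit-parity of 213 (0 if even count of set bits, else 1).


0b11010101 has 5 ones => parity 1

1


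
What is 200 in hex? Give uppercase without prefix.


200 = C8 hex

C8


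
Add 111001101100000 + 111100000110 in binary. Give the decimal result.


111001101100000 + 111100000110 = 1000001001100110 = 33382

33382


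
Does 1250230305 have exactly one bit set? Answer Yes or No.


0b1001010100001010000000000100001. Multiple bits set => No

No


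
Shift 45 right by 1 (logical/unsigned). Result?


0b101101 >> 1 = 0b10110 = 22

22


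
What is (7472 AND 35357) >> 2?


Step 1: 7472 & 35357 = 2064
Step 2: 2064 >> 2 = 516

516


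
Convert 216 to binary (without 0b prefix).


216 = 11011000 in binary

11011000


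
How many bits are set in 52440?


0b1100110011011000 has 8 set bits

8


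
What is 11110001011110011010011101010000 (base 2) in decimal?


11110001011110011010011101010000 in decimal = 4051281744

4051281744


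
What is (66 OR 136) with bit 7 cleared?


Step 1: 66 | 136 = 202
Step 2: 202 & ~(1 << 7) = 74

74


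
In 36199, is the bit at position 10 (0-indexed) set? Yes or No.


0b1000110101100111, bit 10 = 1. Yes

Yes


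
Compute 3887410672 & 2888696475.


0b11100111101101010010110111110000 & 0b10101100001011100000001010011011 = 0b10100100001001000000000010010000 = 2753822864

2753822864


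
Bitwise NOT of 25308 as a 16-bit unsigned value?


~0b110001011011100 = 0b1001110100100011 = 40227 (16-bit unsigned)

40227


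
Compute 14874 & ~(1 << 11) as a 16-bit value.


14874 & ~(1 << 11) = 12826

12826


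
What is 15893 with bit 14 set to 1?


15893 | (1 << 14) = 15893 | 16384 = 32277

32277


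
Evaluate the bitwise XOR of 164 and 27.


0b10100100 ^ 0b11011 = 0b10111111 = 191

191


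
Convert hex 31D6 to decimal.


31D6 hex = 12758 decimal

12758


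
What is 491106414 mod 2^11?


491106414 & 2047 = 110

110


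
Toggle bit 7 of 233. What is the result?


233 ^ (1 << 7) = 233 ^ 128 = 105

105


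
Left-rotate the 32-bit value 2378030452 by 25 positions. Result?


Rotate 0b10001101101111011101110101110100 left by 25 (32-bit) = 0b11101001000110110111101110111010 = 3910892474

3910892474


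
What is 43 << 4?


0b101011 << 4 = 0b1010110000 = 688

688


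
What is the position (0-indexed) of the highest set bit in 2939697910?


0b10101111001110000011101011110110. Highest set bit at position 31

31


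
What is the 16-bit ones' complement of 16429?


16429 ^ 65535 = 49106

49106


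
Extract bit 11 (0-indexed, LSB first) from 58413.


0b1110010000101101, position 11 = 0

0


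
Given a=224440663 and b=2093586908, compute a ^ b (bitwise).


224440663 ^ 2093586908 = 1906911371

1906911371


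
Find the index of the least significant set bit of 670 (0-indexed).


0b1010011110. Lowest set bit at position 1

1


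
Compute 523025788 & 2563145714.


0b11111001011001011110101111100 & 0b10011000110001100111111111110010 = 0b11000000001000011110101110000 = 402931056

402931056


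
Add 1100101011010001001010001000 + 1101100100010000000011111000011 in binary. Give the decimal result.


1100101011010001001010001000 + 1101100100010000000011111000011 = 1111001001101010001101001001011 = 2033523275

2033523275


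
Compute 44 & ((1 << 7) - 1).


44 & 127 = 44

44


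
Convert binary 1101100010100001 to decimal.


1101100010100001 in decimal = 55457

55457


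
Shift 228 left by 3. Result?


0b11100100 << 3 = 0b11100100000 = 1824

1824


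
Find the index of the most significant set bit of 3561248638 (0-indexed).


0b11010100010001000101011101111110. Highest set bit at position 31

31


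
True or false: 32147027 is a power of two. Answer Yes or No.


0b1111010101000011001010011. Multiple bits set => No

No


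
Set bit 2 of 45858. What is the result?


45858 | (1 << 2) = 45858 | 4 = 45862

45862


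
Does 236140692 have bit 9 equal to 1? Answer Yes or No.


0b1110000100110011100010010100, bit 9 = 0. No

No


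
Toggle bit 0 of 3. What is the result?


3 ^ (1 << 0) = 3 ^ 1 = 2

2


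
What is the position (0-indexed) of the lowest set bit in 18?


0b10010. Lowest set bit at position 1

1


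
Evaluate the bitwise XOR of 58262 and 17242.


0b1110001110010110 ^ 0b100001101011010 = 0b1010000011001100 = 41164

41164


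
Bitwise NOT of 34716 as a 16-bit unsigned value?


~0b1000011110011100 = 0b111100001100011 = 30819 (16-bit unsigned)

30819


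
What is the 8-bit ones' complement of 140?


140 ^ 255 = 115

115


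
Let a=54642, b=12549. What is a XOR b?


54642 ^ 12549 = 58487

58487


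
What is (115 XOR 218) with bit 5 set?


Step 1: 115 ^ 218 = 169
Step 2: 169 | (1 << 5) = 169 | 32 = 169

169


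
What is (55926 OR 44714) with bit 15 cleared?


Step 1: 55926 | 44714 = 65278
Step 2: 65278 & ~(1 << 15) = 32510

32510


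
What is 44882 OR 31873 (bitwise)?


0b1010111101010010 | 0b111110010000001 = 0b1111111111010011 = 65491

65491


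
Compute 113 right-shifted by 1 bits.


0b1110001 >> 1 = 0b111000 = 56

56


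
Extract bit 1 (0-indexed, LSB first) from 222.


0b11011110, position 1 = 1

1


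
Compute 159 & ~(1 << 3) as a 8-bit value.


159 & ~(1 << 3) = 151

151


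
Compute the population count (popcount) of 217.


0b11011001 has 5 set bits

5


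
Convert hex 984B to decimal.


984B hex = 38987 decimal

38987


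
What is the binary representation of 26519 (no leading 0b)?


26519 = 110011110010111 in binary

110011110010111


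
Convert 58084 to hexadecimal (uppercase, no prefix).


58084 = E2E4 hex

E2E4


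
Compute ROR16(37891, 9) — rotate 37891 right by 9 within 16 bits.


Rotate 0b1001010000000011 right by 9 (16-bit) = 0b111001010 = 458

458


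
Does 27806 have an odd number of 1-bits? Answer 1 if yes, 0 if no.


0b110110010011110 has 9 ones => parity 1

1


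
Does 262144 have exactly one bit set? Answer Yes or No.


0b1000000000000000000. Only one bit set => Yes

Yes


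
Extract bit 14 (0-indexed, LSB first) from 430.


0b110101110, position 14 = 0

0


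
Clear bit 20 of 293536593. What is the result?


293536593 & ~(1 << 20) = 292488017

292488017


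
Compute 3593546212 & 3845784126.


0b11010110001100010010100111100100 & 0b11100101001110100000001000111110 = 0b11000100001100000000000000100100 = 3291480100

3291480100


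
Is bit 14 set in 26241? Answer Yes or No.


0b110011010000001, bit 14 = 1. Yes

Yes


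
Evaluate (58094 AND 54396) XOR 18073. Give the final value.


Step 1: 58094 & 54396 = 49260
Step 2: 49260 ^ 18073 = 34549

34549


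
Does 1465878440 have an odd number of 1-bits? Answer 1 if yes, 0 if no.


0b1010111010111111000011110101000 has 18 ones => parity 0

0


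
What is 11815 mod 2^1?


11815 & 1 = 1

1


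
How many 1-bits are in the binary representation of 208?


0b11010000 has 3 set bits

3


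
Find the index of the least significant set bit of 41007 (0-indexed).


0b1010000000101111. Lowest set bit at position 0

0


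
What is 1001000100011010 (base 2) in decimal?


1001000100011010 in decimal = 37146

37146


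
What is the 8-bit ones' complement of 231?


231 ^ 255 = 24

24


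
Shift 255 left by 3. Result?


0b11111111 << 3 = 0b11111111000 = 2040

2040


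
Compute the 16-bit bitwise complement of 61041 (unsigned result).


~0b1110111001110001 = 0b1000110001110 = 4494 (16-bit unsigned)

4494


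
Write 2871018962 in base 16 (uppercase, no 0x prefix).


2871018962 = AB2045D2 hex

AB2045D2


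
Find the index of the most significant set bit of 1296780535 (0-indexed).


0b1001101010010110100110011110111. Highest set bit at position 30

30


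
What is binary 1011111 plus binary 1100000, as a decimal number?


1011111 + 1100000 = 10111111 = 191

191


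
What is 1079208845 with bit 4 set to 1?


1079208845 | (1 << 4) = 1079208845 | 16 = 1079208861

1079208861


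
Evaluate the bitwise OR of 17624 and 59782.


0b100010011011000 | 0b1110100110000110 = 0b1110110111011110 = 60894

60894


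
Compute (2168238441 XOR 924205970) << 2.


Step 1: 2168238441 ^ 924205970 = 3056268027
Step 2: 3056268027 << 2 = 12225072108

12225072108


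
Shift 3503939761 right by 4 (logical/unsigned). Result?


0b11010000110110011110000010110001 >> 4 = 0b1101000011011001111000001011 = 218996235

218996235


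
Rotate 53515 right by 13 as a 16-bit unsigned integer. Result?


Rotate 0b1101000100001011 right by 13 (16-bit) = 0b1000100001011110 = 34910

34910


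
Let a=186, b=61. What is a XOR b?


186 ^ 61 = 135

135


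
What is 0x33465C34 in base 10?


33465C34 hex = 860249140 decimal

860249140


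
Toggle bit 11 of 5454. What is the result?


5454 ^ (1 << 11) = 5454 ^ 2048 = 7502

7502


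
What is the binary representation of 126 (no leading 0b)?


126 = 1111110 in binary

1111110


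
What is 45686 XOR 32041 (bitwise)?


0b1011001001110110 ^ 0b111110100101001 = 0b1100111101011111 = 53087

53087


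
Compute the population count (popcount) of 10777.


0b10101000011001 has 6 set bits

6


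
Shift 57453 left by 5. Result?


0b1110000001101101 << 5 = 0b111000000110110100000 = 1838496

1838496


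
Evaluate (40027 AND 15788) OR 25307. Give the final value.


Step 1: 40027 & 15788 = 7176
Step 2: 7176 | 25307 = 32475

32475


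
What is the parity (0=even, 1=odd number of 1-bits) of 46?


0b101110 has 4 ones => parity 0

0


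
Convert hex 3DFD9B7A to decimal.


3DFD9B7A hex = 1040030586 decimal

1040030586


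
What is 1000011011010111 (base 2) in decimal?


1000011011010111 in decimal = 34519

34519


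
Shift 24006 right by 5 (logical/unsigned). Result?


0b101110111000110 >> 5 = 0b1011101110 = 750

750


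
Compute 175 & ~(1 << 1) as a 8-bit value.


175 & ~(1 << 1) = 173

173


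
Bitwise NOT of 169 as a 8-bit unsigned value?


~0b10101001 = 0b1010110 = 86 (8-bit unsigned)

86


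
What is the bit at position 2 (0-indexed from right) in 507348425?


0b11110001111011000010111001001, position 2 = 0

0


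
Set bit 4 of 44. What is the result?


44 | (1 << 4) = 44 | 16 = 60

60


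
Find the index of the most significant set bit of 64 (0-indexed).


0b1000000. Highest set bit at position 6

6


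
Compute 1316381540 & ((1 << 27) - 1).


1316381540 & 134217727 = 108421988

108421988


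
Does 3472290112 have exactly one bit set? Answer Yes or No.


0b11001110111101101111000101000000. Multiple bits set => No

No


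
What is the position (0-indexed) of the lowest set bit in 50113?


0b1100001111000001. Lowest set bit at position 0

0


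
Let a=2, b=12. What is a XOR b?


2 ^ 12 = 14

14


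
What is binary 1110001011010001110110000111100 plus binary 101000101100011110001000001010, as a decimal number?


1110001011010001110110000111100 + 101000101100011110001000001010 = 10011010000110101100111001000110 = 2585448006

2585448006


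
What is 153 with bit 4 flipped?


153 ^ (1 << 4) = 153 ^ 16 = 137

137


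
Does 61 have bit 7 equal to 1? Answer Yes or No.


0b111101, bit 7 = 0. No

No


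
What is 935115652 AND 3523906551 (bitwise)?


0b110111101111001011101110000100 & 0b11010010000010101000101111110111 = 0b10010000010001000101110000100 = 302549892

302549892


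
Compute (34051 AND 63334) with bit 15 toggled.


Step 1: 34051 & 63334 = 34050
Step 2: 34050 ^ (1 << 15) = 34050 ^ 32768 = 1282

1282


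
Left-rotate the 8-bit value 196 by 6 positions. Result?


Rotate 0b11000100 left by 6 (8-bit) = 0b110001 = 49

49


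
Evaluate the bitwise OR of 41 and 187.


0b101001 | 0b10111011 = 0b10111011 = 187

187


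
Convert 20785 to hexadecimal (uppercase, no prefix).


20785 = 5131 hex

5131


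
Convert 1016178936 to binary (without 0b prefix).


1016178936 = 111100100100011010100011111000 in binary

111100100100011010100011111000


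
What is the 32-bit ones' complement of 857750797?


857750797 ^ 4294967295 = 3437216498

3437216498


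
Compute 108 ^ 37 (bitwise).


0b1101100 ^ 0b100101 = 0b1001001 = 73

73


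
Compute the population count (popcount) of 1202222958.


0b1000111101010000111011101101110 has 18 set bits

18


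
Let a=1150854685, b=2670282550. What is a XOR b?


1150854685 ^ 2670282550 = 3685867819

3685867819


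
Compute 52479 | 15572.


0b1100110011111111 | 0b11110011010100 = 0b1111110011111111 = 64767

64767


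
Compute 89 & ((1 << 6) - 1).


89 & 63 = 25

25
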